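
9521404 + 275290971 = 284812375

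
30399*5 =151995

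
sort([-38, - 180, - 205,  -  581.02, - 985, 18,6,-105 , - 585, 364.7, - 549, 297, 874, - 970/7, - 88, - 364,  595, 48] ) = [ - 985, - 585, - 581.02, - 549,- 364, - 205, - 180, - 970/7, - 105, - 88, - 38 , 6,18, 48, 297 , 364.7,595,874]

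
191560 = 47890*4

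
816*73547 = 60014352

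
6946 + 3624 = 10570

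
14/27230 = 1/1945 = 0.00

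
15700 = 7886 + 7814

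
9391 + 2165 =11556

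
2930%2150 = 780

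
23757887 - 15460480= 8297407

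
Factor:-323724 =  - 2^2 * 3^1*53^1*509^1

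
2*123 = 246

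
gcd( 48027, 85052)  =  1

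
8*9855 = 78840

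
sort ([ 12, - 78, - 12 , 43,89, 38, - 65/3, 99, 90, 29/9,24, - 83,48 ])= [ - 83,  -  78, - 65/3, - 12,29/9,12,24,38, 43,48,89,90 , 99 ]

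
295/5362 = 295/5362 = 0.06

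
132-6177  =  -6045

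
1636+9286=10922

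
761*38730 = 29473530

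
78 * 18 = 1404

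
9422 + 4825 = 14247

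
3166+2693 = 5859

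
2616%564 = 360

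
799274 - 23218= 776056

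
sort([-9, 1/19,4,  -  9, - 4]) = [- 9, - 9,  -  4,1/19,  4]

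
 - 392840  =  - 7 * 56120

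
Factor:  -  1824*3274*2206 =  - 2^7*3^1*19^1*1103^1*1637^1 = - 13173737856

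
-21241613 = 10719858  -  31961471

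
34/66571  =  34/66571  =  0.00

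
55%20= 15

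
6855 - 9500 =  - 2645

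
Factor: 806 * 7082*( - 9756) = - 2^4*3^2*13^1*31^1*271^1*3541^1= - 55688145552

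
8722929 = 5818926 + 2904003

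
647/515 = 647/515 = 1.26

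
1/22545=1/22545 = 0.00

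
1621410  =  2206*735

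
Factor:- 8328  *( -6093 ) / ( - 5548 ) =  - 2^1*3^3*19^( - 1)*73^(-1 )*347^1*677^1 = -  12685626/1387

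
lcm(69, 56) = 3864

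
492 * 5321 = 2617932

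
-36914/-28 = 18457/14 = 1318.36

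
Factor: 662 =2^1*331^1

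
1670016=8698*192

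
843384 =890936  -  47552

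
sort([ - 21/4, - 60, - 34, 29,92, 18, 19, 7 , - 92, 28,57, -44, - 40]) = [  -  92,  -  60, - 44, - 40,- 34,-21/4, 7, 18,19, 28,  29,57,92]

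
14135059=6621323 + 7513736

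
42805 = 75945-33140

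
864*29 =25056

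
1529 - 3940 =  - 2411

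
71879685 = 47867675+24012010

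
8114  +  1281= 9395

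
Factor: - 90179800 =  - 2^3*5^2*450899^1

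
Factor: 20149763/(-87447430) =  - 2^( - 1)*5^( - 1)*7^( - 1 )*73^(  -  1 )*109^(-1)*157^(-1)*809^1 * 24907^1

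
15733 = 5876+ 9857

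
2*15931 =31862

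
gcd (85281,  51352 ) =917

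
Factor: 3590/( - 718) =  - 5 = -5^1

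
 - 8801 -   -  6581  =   - 2220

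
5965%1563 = 1276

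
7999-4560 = 3439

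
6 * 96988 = 581928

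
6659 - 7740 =  -  1081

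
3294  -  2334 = 960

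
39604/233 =169 + 227/233 = 169.97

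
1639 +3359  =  4998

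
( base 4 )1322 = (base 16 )7A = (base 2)1111010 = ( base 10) 122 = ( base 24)52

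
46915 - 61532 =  - 14617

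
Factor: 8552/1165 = 2^3 * 5^(- 1 ) * 233^( - 1 )*1069^1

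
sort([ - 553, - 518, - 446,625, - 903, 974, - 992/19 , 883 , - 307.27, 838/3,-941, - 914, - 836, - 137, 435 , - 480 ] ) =[ - 941, - 914, - 903, - 836, - 553,  -  518, - 480, - 446, -307.27, - 137, - 992/19 , 838/3,435, 625,883 , 974]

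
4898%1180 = 178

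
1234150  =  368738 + 865412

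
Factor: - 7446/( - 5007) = 2482/1669=2^1*17^1*73^1*1669^( - 1)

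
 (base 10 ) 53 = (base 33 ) 1K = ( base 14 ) 3B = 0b110101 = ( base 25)23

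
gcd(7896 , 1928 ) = 8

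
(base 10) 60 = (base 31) 1T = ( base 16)3c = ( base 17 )39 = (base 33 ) 1r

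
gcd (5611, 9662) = 1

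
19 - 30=-11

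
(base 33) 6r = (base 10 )225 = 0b11100001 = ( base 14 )121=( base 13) 144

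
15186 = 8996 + 6190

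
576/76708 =144/19177  =  0.01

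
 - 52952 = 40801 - 93753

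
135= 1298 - 1163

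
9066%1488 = 138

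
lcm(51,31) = 1581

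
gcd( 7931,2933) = 7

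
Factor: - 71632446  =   - 2^1* 3^1*2179^1 * 5479^1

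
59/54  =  59/54 = 1.09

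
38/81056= 19/40528 = 0.00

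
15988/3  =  15988/3 = 5329.33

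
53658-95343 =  - 41685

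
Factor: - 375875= -5^3*31^1 * 97^1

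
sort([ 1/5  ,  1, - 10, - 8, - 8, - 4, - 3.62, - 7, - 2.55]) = [ - 10, - 8, - 8, - 7, - 4,-3.62,-2.55, 1/5, 1]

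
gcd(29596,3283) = 49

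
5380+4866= 10246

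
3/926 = 3/926 = 0.00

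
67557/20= 67557/20= 3377.85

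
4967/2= 2483 + 1/2 = 2483.50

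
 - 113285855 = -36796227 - 76489628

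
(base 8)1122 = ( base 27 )M0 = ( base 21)176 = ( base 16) 252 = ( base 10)594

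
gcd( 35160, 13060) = 20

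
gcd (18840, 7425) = 15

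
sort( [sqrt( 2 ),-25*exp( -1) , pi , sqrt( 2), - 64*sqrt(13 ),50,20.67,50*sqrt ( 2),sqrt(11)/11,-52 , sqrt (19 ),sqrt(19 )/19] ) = [ - 64*sqrt(13), - 52,-25 *exp( - 1 ), sqrt( 19)/19, sqrt( 11) /11 , sqrt(2), sqrt( 2), pi, sqrt(19 ), 20.67,  50, 50*sqrt(2 )]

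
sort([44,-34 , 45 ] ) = [-34,44,45]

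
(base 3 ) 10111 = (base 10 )94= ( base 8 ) 136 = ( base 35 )2O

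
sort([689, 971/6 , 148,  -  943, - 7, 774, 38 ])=[ - 943,  -  7, 38, 148, 971/6, 689,774]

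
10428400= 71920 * 145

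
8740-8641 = 99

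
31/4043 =31/4043 = 0.01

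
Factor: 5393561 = 2131^1*2531^1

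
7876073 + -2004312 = 5871761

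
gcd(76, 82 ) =2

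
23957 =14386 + 9571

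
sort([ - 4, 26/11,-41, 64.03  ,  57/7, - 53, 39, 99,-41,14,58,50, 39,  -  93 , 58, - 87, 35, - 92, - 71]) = [- 93, - 92,  -  87,-71,-53, - 41, - 41, - 4,  26/11, 57/7, 14, 35, 39, 39,  50,  58 , 58,64.03,99 ]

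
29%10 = 9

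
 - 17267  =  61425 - 78692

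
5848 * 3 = 17544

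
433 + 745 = 1178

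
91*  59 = 5369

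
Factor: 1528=2^3*191^1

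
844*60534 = 51090696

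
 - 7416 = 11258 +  - 18674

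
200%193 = 7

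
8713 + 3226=11939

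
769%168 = 97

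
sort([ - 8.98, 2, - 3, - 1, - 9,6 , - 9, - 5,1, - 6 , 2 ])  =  [ - 9, - 9,-8.98, - 6, - 5,  -  3,  -  1,1,2, 2, 6 ]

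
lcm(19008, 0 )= 0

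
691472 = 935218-243746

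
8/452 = 2/113 = 0.02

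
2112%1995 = 117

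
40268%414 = 110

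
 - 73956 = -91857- - 17901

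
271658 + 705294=976952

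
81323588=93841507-12517919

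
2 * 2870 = 5740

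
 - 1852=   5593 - 7445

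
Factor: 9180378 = 2^1*3^4*61^1*929^1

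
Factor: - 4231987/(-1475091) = 3^(-4)*191^1*18211^( - 1 )*22157^1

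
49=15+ 34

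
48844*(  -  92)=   -  4493648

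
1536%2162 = 1536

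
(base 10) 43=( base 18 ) 27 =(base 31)1c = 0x2B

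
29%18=11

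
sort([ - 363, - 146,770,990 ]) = [ - 363,-146, 770, 990] 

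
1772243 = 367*4829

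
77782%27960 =21862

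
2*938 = 1876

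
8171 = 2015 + 6156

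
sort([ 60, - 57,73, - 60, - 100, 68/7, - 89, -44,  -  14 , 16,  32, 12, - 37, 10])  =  [-100, - 89, - 60, - 57, - 44, - 37,-14, 68/7, 10,  12, 16, 32, 60 , 73] 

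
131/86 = 131/86 = 1.52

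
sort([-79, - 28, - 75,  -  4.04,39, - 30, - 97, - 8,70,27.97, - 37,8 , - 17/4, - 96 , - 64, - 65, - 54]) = [ - 97, - 96, - 79, - 75, - 65, - 64, - 54,-37, - 30,  -  28,-8, - 17/4,-4.04, 8, 27.97, 39, 70 ]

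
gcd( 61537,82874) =1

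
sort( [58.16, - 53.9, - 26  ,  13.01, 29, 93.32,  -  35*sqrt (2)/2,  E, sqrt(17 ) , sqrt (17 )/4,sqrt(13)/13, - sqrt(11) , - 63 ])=[-63,-53.9, - 26, - 35*sqrt(2 )/2,  -  sqrt(11),sqrt( 13 ) /13 , sqrt(17)/4, E,sqrt( 17), 13.01,29, 58.16, 93.32]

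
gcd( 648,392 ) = 8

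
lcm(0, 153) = 0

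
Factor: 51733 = 11^1 * 4703^1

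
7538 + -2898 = 4640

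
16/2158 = 8/1079 = 0.01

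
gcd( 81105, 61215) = 15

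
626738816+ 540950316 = 1167689132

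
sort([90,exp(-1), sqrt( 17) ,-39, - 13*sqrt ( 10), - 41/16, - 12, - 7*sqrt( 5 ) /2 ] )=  [- 13*sqrt( 10),-39,-12,  -  7*sqrt (5) /2, - 41/16, exp(  -  1), sqrt(17 ), 90 ] 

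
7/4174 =7/4174= 0.00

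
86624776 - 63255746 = 23369030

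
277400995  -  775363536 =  - 497962541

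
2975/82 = 36+ 23/82  =  36.28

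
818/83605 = 818/83605 = 0.01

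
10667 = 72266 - 61599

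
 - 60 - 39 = - 99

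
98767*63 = 6222321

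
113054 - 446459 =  - 333405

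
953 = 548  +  405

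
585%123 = 93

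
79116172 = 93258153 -14141981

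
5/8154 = 5/8154=   0.00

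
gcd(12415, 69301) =1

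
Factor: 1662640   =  2^4*5^1*7^1*2969^1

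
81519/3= 27173 = 27173.00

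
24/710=12/355=0.03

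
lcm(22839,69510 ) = 1598730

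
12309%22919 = 12309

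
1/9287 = 1/9287  =  0.00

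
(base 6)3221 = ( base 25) 148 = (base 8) 1335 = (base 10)733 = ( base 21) 1DJ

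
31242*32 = 999744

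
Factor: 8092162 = 2^1*13^1*311237^1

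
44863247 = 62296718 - 17433471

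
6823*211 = 1439653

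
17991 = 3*5997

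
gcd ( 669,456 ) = 3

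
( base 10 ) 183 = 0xB7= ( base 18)a3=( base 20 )93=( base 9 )223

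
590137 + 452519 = 1042656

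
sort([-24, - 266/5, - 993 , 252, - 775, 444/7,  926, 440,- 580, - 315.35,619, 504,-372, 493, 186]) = [ - 993, - 775, - 580,  -  372, - 315.35, - 266/5, - 24,444/7 , 186 , 252, 440, 493, 504, 619, 926] 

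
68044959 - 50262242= 17782717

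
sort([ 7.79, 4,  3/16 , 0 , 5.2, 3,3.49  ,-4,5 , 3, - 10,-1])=[  -  10, - 4, - 1, 0, 3/16, 3,  3,  3.49,4, 5,5.2, 7.79 ] 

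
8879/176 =8879/176 =50.45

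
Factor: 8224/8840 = 1028/1105  =  2^2 * 5^( - 1)* 13^(-1)*17^( - 1)*257^1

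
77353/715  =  77353/715 = 108.19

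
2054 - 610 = 1444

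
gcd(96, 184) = 8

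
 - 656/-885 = 656/885  =  0.74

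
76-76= 0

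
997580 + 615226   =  1612806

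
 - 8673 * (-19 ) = 164787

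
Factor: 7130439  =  3^2*137^1*5783^1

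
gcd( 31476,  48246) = 258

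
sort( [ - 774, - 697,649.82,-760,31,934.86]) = [-774,-760,-697,31,649.82, 934.86]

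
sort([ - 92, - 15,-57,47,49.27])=[ - 92,-57,-15,47,49.27]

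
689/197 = 689/197 = 3.50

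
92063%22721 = 1179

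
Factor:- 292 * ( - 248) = 2^5 * 31^1*73^1 = 72416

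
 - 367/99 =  - 4 + 29/99 = -3.71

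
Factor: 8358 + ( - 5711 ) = 2647^1 = 2647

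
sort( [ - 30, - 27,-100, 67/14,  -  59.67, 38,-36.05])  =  [ - 100,  -  59.67, - 36.05, -30, -27,67/14,  38 ]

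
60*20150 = 1209000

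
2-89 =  - 87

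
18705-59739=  - 41034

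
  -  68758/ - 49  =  1403 + 11/49 = 1403.22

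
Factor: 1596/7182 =2/9 = 2^1*3^( - 2) 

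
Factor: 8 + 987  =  5^1  *  199^1 = 995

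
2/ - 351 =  - 2/351= - 0.01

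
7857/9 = 873 = 873.00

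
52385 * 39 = 2043015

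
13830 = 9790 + 4040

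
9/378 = 1/42 = 0.02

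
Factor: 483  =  3^1*7^1* 23^1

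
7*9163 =64141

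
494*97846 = 48335924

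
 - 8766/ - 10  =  876 + 3/5 = 876.60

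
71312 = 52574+18738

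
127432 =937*136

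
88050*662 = 58289100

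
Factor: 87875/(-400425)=-3^( - 1)*5^1 * 37^1*281^(- 1 ) = - 185/843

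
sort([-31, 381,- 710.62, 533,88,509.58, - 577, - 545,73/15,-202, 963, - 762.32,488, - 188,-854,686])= [ - 854, - 762.32,-710.62,-577, - 545, - 202, - 188,-31,73/15,88,381,488, 509.58, 533, 686, 963 ]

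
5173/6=862 + 1/6 = 862.17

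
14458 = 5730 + 8728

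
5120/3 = 1706 + 2/3 = 1706.67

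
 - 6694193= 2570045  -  9264238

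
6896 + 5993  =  12889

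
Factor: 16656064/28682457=2^6 * 3^(- 1) * 19^(-1)*97^1*137^ ( - 1 )  *2683^1*3673^( - 1)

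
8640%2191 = 2067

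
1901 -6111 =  - 4210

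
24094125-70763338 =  - 46669213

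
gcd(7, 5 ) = 1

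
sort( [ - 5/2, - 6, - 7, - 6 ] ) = [ - 7, - 6, - 6, - 5/2]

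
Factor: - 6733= -6733^1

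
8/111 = 8/111=0.07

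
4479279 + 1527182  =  6006461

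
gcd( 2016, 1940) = 4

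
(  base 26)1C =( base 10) 38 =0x26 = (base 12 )32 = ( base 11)35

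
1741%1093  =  648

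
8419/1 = 8419=8419.00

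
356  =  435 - 79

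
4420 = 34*130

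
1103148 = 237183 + 865965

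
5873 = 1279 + 4594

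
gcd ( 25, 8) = 1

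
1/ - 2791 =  - 1 + 2790/2791 =- 0.00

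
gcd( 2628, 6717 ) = 3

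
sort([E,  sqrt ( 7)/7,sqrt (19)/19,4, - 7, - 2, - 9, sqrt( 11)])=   [ - 9, - 7, - 2 , sqrt (19 ) /19, sqrt( 7)/7, E , sqrt( 11), 4 ] 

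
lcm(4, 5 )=20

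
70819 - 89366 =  - 18547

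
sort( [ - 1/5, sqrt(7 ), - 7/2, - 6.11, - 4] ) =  [ -6.11 ,-4,  -  7/2,-1/5, sqrt(7 ) ] 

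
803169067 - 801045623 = 2123444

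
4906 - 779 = 4127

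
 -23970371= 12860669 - 36831040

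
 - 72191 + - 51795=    - 123986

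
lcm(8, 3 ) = 24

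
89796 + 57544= 147340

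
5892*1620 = 9545040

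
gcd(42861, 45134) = 1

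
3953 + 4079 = 8032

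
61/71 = 61/71 =0.86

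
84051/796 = 105 + 471/796 = 105.59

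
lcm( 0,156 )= 0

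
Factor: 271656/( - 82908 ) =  - 2^1*7^1*11^1*47^ ( - 1 ) = - 154/47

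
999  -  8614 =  - 7615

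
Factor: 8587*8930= 2^1*5^1*19^1*31^1*47^1  *  277^1 = 76681910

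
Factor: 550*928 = 510400= 2^6*5^2*11^1 * 29^1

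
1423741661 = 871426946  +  552314715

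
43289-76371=-33082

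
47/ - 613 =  - 47/613= -0.08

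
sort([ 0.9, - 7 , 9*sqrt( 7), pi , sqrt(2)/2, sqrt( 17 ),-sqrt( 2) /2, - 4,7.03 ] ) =[ - 7, -4, - sqrt ( 2) /2, sqrt( 2)/2, 0.9,pi, sqrt(17)  ,  7.03, 9*sqrt( 7) ] 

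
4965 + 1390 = 6355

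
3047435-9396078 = - 6348643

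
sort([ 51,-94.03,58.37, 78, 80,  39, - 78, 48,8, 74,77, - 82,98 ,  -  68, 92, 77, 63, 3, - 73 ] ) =[- 94.03,-82,-78  ,- 73 , - 68,  3, 8,39 , 48 , 51,  58.37,63 , 74, 77,77,  78,80 , 92,98] 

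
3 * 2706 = 8118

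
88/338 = 44/169  =  0.26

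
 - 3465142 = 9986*(  -  347) 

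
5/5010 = 1/1002 = 0.00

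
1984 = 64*31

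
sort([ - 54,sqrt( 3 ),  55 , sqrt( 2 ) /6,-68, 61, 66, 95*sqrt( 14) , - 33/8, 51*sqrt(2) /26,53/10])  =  [-68, - 54, - 33/8,sqrt( 2 ) /6, sqrt(3),51 * sqrt(2)/26 , 53/10,  55,61,66, 95 *sqrt(14 ) ] 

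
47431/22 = 47431/22 = 2155.95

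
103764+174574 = 278338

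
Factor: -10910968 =-2^3*787^1 * 1733^1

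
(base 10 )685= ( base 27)PA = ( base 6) 3101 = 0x2AD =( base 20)1E5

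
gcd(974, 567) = 1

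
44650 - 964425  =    -  919775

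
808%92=72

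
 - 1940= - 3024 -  - 1084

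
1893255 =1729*1095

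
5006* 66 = 330396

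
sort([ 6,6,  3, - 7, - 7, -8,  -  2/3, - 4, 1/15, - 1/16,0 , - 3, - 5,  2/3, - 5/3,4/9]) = [ - 8, -7, - 7,  -  5, - 4, - 3, - 5/3 , - 2/3, - 1/16 , 0,1/15, 4/9,2/3, 3,6, 6 ] 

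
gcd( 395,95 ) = 5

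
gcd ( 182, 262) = 2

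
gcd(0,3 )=3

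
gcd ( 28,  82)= 2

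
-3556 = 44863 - 48419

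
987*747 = 737289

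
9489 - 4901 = 4588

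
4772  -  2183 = 2589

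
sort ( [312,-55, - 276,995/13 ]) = [ - 276, - 55,995/13,312 ] 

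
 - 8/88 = -1 + 10/11 = - 0.09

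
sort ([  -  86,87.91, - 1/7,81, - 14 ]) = [ - 86,-14, - 1/7,81,87.91]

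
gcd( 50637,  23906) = 1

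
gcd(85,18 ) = 1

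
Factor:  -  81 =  -3^4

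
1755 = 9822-8067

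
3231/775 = 3231/775 =4.17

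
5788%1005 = 763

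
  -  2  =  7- 9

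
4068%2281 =1787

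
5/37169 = 5/37169  =  0.00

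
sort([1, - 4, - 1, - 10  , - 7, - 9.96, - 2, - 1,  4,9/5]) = [ - 10, - 9.96, - 7, - 4, - 2,  -  1, - 1, 1,9/5,  4 ] 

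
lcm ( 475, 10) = 950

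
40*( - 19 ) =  - 760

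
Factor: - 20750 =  - 2^1*5^3*83^1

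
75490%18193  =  2718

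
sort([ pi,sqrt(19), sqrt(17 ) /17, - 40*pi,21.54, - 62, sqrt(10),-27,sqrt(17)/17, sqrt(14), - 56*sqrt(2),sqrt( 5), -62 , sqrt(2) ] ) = [-40*pi,-56* sqrt(2 ), - 62,-62, - 27, sqrt(17 )/17, sqrt(17) /17,sqrt( 2), sqrt( 5), pi,sqrt(10), sqrt(14), sqrt( 19 ), 21.54]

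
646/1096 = 323/548= 0.59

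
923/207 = 4 + 95/207 = 4.46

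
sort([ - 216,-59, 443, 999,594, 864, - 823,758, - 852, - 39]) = [ - 852, - 823,-216, - 59, - 39,  443, 594, 758, 864, 999 ]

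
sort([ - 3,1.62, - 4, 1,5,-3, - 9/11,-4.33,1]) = [ - 4.33, - 4, - 3,  -  3, - 9/11,1,1,1.62 , 5]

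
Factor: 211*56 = 11816 = 2^3 * 7^1*211^1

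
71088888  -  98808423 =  - 27719535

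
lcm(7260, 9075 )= 36300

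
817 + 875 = 1692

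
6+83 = 89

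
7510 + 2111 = 9621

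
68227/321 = 68227/321 = 212.55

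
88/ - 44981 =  - 1 + 44893/44981 = - 0.00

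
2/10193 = 2/10193 = 0.00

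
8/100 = 2/25 = 0.08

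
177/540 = 59/180 = 0.33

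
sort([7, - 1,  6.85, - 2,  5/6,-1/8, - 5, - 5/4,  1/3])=[ - 5,  -  2, - 5/4, -1, - 1/8,1/3, 5/6,6.85,7] 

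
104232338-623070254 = - 518837916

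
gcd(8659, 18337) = 1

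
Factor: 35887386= 2^1*3^1*839^1*7129^1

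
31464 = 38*828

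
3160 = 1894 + 1266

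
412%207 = 205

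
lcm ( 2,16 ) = 16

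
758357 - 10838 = 747519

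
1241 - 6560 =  - 5319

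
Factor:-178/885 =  - 2^1*3^( - 1 )*5^( - 1)*59^( - 1)*89^1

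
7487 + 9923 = 17410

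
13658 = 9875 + 3783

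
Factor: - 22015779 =-3^1*1669^1*4397^1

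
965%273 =146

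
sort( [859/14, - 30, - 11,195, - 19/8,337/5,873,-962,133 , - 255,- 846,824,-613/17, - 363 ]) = [ - 962, - 846, - 363,-255, - 613/17,-30, - 11,-19/8, 859/14,337/5,  133,195 , 824, 873 ] 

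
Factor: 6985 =5^1*11^1*127^1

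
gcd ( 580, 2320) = 580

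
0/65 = 0= 0.00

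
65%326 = 65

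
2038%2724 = 2038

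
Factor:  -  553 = -7^1*79^1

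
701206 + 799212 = 1500418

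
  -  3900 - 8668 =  - 12568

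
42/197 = 42/197 = 0.21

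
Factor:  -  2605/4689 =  - 5/9  =  - 3^( - 2)*5^1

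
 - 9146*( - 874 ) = 7993604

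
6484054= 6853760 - 369706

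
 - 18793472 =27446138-46239610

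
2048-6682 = -4634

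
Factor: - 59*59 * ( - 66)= 2^1*3^1*11^1*59^2 = 229746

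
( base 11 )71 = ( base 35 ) 28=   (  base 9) 86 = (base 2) 1001110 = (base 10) 78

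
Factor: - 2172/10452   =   - 181/871= - 13^(- 1)*67^(  -  1 )*181^1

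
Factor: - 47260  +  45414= - 2^1*13^1*71^1=- 1846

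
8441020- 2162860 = 6278160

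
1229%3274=1229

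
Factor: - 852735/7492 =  - 2^ ( - 2 )*3^1*5^1*13^1  *  1873^ ( - 1)*4373^1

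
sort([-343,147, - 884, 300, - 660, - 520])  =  [ - 884 , - 660,  -  520, - 343,147 , 300]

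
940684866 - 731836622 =208848244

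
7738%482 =26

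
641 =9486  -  8845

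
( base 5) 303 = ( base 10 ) 78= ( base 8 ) 116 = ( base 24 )36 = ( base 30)2I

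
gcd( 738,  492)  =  246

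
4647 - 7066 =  - 2419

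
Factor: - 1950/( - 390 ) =5= 5^1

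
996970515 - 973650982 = 23319533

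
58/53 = 58/53  =  1.09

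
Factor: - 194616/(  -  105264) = 159/86 = 2^(-1)*3^1*43^ (-1 )*53^1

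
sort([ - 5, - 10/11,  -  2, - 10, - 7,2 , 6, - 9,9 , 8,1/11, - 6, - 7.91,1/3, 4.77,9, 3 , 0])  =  [ - 10, - 9, - 7.91, - 7 , - 6,  -  5, - 2, - 10/11, 0,1/11, 1/3, 2,3,4.77, 6, 8,9, 9 ]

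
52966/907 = 52966/907 = 58.40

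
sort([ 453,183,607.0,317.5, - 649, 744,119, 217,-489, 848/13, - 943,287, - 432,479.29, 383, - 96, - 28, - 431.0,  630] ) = [ - 943, - 649, - 489, - 432,- 431.0, - 96, - 28,848/13,  119, 183,  217, 287,317.5,383, 453,479.29 , 607.0,630,744]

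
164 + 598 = 762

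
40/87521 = 40/87521  =  0.00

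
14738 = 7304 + 7434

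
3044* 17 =51748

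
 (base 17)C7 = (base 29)78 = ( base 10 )211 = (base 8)323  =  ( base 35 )61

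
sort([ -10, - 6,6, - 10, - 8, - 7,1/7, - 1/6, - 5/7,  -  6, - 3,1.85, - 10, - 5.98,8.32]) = [ - 10, - 10, - 10, - 8, - 7 , - 6, - 6, - 5.98, - 3, -5/7,-1/6,1/7,1.85,6,8.32]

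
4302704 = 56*76834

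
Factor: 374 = 2^1*11^1*17^1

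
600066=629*954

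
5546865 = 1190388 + 4356477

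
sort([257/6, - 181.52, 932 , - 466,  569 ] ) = [ - 466 , -181.52,  257/6,569 , 932 ] 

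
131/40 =131/40 = 3.27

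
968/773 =1 + 195/773= 1.25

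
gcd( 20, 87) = 1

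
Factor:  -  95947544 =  - 2^3*7^1 *11^1*29^1 * 41^1 * 131^1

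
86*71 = 6106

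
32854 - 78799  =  - 45945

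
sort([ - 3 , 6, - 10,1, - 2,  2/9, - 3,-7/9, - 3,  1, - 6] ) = [  -  10, - 6, - 3 , - 3, - 3, - 2, - 7/9,2/9, 1,1,6]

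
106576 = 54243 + 52333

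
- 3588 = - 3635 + 47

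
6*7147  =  42882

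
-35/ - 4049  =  35/4049 = 0.01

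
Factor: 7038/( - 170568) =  - 2^( - 2)*17^1*103^( - 1)  =  - 17/412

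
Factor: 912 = 2^4 * 3^1*19^1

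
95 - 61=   34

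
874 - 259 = 615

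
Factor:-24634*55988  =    -  1379208392 = - 2^3*109^1*113^1 * 13997^1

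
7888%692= 276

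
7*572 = 4004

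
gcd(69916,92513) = 1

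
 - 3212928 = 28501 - 3241429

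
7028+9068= 16096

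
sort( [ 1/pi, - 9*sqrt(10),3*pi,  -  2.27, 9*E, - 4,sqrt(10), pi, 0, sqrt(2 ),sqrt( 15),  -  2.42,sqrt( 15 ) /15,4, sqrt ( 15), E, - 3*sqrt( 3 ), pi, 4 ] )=[-9*sqrt( 10 ),-3 * sqrt( 3),  -  4 ,-2.42,-2.27,0, sqrt(15 ) /15, 1/pi, sqrt( 2 ), E, pi, pi, sqrt( 10 )  ,  sqrt(15 ), sqrt( 15 ),4,4, 3*pi, 9*E]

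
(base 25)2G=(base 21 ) 33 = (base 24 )2i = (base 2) 1000010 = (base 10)66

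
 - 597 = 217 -814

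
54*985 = 53190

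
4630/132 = 35 + 5/66 =35.08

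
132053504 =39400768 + 92652736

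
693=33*21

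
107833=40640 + 67193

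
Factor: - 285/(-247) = 3^1*5^1 *13^(-1) = 15/13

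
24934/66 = 12467/33 = 377.79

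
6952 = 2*3476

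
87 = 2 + 85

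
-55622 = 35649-91271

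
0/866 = 0 = 0.00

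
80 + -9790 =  - 9710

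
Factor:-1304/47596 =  - 2/73 = - 2^1*73^ ( - 1)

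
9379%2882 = 733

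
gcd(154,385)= 77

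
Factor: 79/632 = 1/8 = 2^( - 3)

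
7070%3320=430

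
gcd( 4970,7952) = 994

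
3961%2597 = 1364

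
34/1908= 17/954 = 0.02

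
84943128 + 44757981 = 129701109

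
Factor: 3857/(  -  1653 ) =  - 3^ ( - 1)*7^1 = - 7/3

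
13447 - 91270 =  - 77823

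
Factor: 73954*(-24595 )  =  -2^1 *5^1*103^1 * 359^1*4919^1 = - 1818898630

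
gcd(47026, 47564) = 2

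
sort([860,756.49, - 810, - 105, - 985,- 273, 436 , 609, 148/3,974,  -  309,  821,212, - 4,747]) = [ - 985, - 810, - 309,-273, - 105, - 4,148/3,212,436, 609, 747, 756.49 , 821, 860,  974] 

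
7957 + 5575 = 13532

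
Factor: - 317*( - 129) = 40893 = 3^1*43^1 * 317^1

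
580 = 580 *1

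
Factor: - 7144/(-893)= 2^3 = 8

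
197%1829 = 197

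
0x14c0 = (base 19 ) EDB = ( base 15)1892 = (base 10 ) 5312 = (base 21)C0K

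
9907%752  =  131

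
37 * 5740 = 212380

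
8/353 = 8/353 = 0.02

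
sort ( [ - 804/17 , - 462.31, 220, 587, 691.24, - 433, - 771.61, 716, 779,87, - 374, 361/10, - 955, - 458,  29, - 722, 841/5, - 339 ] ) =[ - 955, - 771.61, - 722, - 462.31, - 458, - 433, - 374, - 339, - 804/17, 29,  361/10, 87, 841/5, 220, 587,  691.24, 716, 779] 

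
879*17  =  14943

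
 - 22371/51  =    -  439 + 6/17 = -438.65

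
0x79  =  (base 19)67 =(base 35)3g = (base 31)3s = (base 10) 121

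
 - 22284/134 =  - 167 + 47/67 =- 166.30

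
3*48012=144036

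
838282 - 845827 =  - 7545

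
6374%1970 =464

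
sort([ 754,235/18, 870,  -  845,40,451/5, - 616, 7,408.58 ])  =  [ - 845, - 616,7,235/18,40 , 451/5,408.58,754,  870 ]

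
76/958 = 38/479=0.08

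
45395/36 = 1260 + 35/36 = 1260.97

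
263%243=20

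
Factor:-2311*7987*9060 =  - 167229090420 = -  2^2*3^1 *5^1*7^2* 151^1*163^1*2311^1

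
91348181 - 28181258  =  63166923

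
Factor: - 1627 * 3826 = - 6224902 = - 2^1*1627^1*1913^1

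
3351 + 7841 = 11192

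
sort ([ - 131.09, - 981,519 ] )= [-981, - 131.09,  519]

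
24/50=12/25 = 0.48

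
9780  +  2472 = 12252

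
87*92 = 8004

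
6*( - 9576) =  - 57456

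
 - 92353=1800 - 94153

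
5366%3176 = 2190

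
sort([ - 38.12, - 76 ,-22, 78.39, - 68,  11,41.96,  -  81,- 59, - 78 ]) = [-81, - 78, - 76, - 68, - 59, - 38.12, - 22,11,  41.96,78.39]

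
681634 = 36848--644786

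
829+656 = 1485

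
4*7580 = 30320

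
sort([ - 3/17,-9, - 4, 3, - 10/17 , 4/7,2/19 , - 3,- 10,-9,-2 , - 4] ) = [ -10, - 9,-9, - 4, - 4 , - 3, - 2,-10/17,-3/17,2/19,4/7, 3]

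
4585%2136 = 313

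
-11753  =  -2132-9621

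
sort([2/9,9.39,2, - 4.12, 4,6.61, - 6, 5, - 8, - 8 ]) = [ - 8, - 8, - 6, - 4.12, 2/9,2,  4,5,6.61,9.39]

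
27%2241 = 27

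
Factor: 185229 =3^2 * 11^1*1871^1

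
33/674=33/674 = 0.05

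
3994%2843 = 1151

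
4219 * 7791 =32870229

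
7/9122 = 7/9122 = 0.00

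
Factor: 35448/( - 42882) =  - 2^2*211^1*1021^( - 1 ) = -  844/1021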